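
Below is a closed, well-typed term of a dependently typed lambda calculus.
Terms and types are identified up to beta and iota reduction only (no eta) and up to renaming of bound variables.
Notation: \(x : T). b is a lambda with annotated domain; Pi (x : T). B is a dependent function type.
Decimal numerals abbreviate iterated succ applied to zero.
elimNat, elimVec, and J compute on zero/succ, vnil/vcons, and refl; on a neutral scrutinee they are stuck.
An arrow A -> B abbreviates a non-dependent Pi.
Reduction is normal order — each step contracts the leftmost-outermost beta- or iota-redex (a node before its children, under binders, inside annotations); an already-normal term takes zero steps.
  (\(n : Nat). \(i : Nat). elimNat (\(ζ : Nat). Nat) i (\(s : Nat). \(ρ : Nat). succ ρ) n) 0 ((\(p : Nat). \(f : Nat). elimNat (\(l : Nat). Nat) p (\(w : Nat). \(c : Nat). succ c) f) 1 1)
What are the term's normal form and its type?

reduced normal form:
  2
the term's type:
  Nat
observation: reduction starts at a beta-redex, and 9 normal-order steps reach the normal form.


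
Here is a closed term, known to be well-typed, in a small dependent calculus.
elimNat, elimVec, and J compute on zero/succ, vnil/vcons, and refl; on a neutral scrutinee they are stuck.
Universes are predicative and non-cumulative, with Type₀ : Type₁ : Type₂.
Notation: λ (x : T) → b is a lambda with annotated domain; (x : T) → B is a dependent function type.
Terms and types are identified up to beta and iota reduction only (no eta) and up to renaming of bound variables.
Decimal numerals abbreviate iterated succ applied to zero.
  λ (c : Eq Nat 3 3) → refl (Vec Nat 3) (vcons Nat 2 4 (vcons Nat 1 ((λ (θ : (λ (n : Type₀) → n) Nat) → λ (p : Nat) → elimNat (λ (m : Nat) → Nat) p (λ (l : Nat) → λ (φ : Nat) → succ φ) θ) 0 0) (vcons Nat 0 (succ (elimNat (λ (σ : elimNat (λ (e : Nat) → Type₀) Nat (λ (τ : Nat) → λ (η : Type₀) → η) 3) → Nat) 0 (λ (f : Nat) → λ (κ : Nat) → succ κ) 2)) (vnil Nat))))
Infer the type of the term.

type:
  (c : Eq Nat 3 3) → Eq (Vec Nat 3) (vcons Nat 2 4 (vcons Nat 1 0 (vcons Nat 0 3 (vnil Nat)))) (vcons Nat 2 4 (vcons Nat 1 0 (vcons Nat 0 3 (vnil Nat))))


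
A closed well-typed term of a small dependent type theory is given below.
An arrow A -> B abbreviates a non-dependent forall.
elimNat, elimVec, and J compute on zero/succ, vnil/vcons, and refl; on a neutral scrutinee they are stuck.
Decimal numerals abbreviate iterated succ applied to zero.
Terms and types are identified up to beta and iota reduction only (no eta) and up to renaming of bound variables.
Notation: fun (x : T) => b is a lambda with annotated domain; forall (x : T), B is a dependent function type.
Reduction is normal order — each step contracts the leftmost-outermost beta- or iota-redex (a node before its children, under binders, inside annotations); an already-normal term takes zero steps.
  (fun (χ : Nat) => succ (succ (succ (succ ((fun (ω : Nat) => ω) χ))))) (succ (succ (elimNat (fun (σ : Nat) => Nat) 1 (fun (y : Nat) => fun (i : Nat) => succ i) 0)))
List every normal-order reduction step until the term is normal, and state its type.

normal-order reduction sequence:
  (fun (χ : Nat) => succ (succ (succ (succ ((fun (ω : Nat) => ω) χ))))) (succ (succ (elimNat (fun (σ : Nat) => Nat) 1 (fun (y : Nat) => fun (i : Nat) => succ i) 0)))
  ~> succ (succ (succ (succ ((fun (χ : Nat) => χ) (succ (succ (elimNat (fun (ω : Nat) => Nat) 1 (fun (σ : Nat) => fun (y : Nat) => succ y) 0)))))))
  ~> succ (succ (succ (succ (succ (succ (elimNat (fun (χ : Nat) => Nat) 1 (fun (ω : Nat) => fun (σ : Nat) => succ σ) 0))))))
  ~> 7
inferred type:
  Nat


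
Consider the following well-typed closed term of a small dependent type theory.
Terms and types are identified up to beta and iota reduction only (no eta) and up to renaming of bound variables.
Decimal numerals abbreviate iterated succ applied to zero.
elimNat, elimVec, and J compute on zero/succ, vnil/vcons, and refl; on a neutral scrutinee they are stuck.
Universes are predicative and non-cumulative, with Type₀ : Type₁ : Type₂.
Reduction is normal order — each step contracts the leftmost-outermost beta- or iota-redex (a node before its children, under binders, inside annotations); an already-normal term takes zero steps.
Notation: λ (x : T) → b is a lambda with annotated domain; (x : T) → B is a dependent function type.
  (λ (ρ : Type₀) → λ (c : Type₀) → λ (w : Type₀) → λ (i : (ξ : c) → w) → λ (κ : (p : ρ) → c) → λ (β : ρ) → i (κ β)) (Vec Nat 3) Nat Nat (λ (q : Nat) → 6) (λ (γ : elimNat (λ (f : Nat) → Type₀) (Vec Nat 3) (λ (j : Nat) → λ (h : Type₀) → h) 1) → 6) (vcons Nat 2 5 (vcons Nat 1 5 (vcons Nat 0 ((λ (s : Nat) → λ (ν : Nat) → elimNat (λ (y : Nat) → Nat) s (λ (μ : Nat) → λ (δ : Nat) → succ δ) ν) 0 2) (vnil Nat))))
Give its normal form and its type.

resulting normal form:
  6
the term's type:
  Nat


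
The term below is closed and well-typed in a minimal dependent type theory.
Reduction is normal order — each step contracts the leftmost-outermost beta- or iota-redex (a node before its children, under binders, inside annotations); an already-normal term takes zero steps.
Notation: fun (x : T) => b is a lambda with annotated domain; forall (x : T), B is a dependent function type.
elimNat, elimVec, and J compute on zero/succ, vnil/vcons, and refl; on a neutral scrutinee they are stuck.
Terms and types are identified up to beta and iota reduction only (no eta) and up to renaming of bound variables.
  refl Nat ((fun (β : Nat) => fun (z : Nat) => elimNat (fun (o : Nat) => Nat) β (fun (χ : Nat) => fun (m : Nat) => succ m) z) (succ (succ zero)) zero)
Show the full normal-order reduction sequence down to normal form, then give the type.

reduction (normal order):
  refl Nat ((fun (β : Nat) => fun (z : Nat) => elimNat (fun (o : Nat) => Nat) β (fun (χ : Nat) => fun (m : Nat) => succ m) z) (succ (succ zero)) zero)
  ~> refl Nat ((fun (β : Nat) => elimNat (fun (z : Nat) => Nat) (succ (succ zero)) (fun (o : Nat) => fun (χ : Nat) => succ χ) β) zero)
  ~> refl Nat (elimNat (fun (β : Nat) => Nat) (succ (succ zero)) (fun (z : Nat) => fun (o : Nat) => succ o) zero)
  ~> refl Nat (succ (succ zero))
type:
  Eq Nat (succ (succ zero)) (succ (succ zero))


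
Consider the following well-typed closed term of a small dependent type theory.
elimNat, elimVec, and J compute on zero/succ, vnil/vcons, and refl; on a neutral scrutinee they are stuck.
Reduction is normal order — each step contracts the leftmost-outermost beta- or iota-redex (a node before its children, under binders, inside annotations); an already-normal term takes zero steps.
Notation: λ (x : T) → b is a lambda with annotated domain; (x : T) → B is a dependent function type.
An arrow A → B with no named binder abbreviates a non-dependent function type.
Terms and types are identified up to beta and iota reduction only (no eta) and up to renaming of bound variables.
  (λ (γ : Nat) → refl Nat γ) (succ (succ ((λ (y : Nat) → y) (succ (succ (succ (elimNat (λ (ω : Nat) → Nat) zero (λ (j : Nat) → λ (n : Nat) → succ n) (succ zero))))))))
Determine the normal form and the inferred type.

reduced normal form:
  refl Nat (succ (succ (succ (succ (succ (succ zero))))))
inferred type:
  Eq Nat (succ (succ (succ (succ (succ (succ zero)))))) (succ (succ (succ (succ (succ (succ zero))))))
observation: 6 normal-order steps normalize the term, beginning with a beta-redex.


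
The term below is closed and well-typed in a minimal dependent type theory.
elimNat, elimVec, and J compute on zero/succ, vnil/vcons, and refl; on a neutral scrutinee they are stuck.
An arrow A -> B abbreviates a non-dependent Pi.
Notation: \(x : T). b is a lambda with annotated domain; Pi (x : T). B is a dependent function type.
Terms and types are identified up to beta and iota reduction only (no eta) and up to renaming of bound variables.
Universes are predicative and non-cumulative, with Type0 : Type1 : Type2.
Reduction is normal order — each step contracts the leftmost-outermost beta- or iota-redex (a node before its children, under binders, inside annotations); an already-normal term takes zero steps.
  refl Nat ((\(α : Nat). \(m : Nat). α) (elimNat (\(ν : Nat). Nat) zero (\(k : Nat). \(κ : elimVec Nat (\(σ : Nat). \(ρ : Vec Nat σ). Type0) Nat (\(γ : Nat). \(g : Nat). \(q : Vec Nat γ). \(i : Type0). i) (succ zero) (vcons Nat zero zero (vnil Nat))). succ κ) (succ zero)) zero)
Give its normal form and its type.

normal form:
  refl Nat (succ zero)
the term's type:
  Eq Nat (succ zero) (succ zero)


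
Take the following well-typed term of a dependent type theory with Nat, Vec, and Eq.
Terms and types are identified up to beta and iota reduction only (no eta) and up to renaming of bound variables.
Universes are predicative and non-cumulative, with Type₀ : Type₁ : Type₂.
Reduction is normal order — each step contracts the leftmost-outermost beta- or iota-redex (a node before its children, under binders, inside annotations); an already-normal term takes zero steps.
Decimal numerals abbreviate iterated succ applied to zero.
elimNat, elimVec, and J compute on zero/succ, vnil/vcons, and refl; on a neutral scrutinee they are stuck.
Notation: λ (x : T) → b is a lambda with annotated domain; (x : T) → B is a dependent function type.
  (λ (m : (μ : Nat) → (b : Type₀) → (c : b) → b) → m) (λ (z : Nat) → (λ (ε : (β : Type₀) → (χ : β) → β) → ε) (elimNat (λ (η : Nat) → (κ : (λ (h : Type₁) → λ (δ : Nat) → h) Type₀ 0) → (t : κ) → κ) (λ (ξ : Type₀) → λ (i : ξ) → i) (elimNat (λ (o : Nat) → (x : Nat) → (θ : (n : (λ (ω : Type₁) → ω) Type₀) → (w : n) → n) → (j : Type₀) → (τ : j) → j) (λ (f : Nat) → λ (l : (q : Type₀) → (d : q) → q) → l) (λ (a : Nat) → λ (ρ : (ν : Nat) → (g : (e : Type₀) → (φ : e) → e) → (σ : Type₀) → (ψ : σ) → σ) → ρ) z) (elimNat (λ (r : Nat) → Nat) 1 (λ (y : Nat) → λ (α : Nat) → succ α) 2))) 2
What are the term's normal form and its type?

normal form:
  λ (m : Type₀) → λ (μ : m) → μ
type:
  (m : Type₀) → (μ : m) → m


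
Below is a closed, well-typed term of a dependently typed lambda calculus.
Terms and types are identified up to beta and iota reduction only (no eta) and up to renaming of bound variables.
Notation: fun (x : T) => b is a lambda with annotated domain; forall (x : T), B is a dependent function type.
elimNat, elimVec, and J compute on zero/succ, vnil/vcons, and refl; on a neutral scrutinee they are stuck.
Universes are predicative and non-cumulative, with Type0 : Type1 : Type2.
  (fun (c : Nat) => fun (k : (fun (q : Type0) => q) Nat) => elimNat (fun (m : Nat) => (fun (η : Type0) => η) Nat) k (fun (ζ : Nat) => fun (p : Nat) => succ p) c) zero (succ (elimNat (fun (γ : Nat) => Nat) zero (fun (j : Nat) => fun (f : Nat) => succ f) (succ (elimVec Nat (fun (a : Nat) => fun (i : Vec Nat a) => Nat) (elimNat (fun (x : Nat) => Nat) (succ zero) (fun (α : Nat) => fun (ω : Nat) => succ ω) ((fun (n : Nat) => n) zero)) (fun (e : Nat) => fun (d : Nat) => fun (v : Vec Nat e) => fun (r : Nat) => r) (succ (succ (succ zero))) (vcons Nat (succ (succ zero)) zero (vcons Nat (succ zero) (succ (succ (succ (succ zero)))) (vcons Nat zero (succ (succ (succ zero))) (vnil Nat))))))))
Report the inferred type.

type:
  Nat


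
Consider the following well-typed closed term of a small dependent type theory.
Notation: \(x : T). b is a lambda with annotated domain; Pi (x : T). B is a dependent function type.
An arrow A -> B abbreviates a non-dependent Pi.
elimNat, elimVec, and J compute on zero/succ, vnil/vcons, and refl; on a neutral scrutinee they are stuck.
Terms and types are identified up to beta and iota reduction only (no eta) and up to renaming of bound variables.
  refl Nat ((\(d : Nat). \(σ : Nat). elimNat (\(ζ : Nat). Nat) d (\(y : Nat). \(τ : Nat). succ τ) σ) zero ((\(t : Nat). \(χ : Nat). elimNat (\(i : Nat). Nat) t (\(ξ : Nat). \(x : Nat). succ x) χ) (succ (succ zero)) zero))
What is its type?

inferred type:
  Eq Nat (succ (succ zero)) (succ (succ zero))


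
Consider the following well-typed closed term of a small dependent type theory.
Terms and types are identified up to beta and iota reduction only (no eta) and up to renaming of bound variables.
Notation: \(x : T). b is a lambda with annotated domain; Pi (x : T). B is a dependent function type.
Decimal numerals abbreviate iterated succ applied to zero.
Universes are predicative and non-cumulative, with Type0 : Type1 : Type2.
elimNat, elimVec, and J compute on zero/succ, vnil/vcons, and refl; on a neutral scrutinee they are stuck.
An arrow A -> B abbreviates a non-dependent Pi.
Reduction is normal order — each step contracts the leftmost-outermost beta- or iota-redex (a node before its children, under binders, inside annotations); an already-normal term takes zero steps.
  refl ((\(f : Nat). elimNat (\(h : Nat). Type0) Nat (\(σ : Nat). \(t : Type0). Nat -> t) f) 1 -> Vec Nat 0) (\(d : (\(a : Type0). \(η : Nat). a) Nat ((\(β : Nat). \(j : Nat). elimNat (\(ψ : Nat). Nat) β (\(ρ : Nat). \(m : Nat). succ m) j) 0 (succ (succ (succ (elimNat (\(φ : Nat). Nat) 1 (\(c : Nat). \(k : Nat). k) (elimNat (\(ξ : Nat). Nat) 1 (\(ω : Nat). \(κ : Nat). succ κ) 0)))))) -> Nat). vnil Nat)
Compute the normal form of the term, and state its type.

resulting normal form:
  refl ((Nat -> Nat) -> Vec Nat 0) (\(f : Nat -> Nat). vnil Nat)
inferred type:
  Eq ((Nat -> Nat) -> Vec Nat 0) (\(f : Nat -> Nat). vnil Nat) (\(h : Nat -> Nat). vnil Nat)
observation: the term reaches its normal form after 7 normal-order steps.


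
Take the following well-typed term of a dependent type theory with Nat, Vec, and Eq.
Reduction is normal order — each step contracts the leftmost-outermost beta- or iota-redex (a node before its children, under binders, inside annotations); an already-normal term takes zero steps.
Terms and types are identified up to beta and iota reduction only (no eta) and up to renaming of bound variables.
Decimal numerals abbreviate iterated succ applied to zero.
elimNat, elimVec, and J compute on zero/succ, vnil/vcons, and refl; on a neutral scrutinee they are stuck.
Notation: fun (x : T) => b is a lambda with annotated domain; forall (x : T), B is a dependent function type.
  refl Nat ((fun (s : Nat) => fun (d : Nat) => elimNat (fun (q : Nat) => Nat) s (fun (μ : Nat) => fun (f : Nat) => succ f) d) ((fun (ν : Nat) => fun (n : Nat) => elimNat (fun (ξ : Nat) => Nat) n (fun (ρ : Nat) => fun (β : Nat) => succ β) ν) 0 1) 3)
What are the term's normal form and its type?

resulting normal form:
  refl Nat 4
the term's type:
  Eq Nat 4 4


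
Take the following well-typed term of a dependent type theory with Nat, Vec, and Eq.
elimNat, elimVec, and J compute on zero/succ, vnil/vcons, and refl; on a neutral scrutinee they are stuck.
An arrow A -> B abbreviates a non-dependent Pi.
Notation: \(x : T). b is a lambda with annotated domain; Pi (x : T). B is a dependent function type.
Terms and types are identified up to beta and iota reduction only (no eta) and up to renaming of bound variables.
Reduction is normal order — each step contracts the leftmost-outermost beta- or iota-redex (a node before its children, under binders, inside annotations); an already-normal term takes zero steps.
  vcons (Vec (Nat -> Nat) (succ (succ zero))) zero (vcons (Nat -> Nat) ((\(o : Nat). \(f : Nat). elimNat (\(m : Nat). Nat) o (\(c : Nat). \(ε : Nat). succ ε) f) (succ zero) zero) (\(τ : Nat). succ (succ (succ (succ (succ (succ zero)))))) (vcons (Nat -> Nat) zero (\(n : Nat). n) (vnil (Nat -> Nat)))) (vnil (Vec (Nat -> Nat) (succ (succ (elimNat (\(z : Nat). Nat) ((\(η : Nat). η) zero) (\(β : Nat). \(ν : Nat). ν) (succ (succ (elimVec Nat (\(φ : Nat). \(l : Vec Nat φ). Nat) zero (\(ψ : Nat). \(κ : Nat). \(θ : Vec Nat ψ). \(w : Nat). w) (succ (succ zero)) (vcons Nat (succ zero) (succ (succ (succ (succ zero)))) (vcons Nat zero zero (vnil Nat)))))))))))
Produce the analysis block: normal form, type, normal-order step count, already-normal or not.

reduced normal form:
  vcons (Vec (Nat -> Nat) (succ (succ zero))) zero (vcons (Nat -> Nat) (succ zero) (\(o : Nat). succ (succ (succ (succ (succ (succ zero)))))) (vcons (Nat -> Nat) zero (\(f : Nat). f) (vnil (Nat -> Nat)))) (vnil (Vec (Nat -> Nat) (succ (succ zero))))
type:
  Vec (Vec (Nat -> Nat) (succ (succ zero))) (succ zero)
steps to reach normal form (normal order): 22
already normal: no
first redex: a beta-redex


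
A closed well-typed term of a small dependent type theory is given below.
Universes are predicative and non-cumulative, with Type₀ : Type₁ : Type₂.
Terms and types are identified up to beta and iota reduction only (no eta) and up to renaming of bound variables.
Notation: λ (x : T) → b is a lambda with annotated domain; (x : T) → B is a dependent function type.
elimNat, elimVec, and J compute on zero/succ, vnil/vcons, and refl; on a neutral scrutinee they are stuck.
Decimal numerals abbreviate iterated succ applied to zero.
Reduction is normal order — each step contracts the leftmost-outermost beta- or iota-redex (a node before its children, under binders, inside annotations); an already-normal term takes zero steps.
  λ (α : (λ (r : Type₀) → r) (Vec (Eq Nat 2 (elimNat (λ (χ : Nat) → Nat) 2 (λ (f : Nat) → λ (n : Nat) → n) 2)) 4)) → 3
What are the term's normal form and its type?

resulting normal form:
  λ (α : Vec (Eq Nat 2 2) 4) → 3
type:
  (α : Vec (Eq Nat 2 2) 4) → Nat
observation: 8 normal-order steps separate the term from its normal form.


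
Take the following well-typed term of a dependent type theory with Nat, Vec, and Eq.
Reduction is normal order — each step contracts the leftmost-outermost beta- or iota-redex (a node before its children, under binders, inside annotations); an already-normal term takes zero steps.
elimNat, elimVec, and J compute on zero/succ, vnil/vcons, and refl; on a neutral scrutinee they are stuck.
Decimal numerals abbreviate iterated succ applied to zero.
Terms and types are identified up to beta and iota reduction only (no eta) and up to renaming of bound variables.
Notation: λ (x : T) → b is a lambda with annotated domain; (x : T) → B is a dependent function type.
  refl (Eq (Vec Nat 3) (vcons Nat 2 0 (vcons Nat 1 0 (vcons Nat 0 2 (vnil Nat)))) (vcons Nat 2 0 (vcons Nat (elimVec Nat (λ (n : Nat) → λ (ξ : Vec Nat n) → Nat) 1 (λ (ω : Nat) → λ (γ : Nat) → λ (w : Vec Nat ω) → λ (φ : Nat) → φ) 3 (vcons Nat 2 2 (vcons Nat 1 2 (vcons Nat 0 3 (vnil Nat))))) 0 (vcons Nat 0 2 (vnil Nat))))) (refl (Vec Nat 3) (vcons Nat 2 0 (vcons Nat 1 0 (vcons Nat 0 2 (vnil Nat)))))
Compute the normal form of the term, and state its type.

normal form:
  refl (Eq (Vec Nat 3) (vcons Nat 2 0 (vcons Nat 1 0 (vcons Nat 0 2 (vnil Nat)))) (vcons Nat 2 0 (vcons Nat 1 0 (vcons Nat 0 2 (vnil Nat))))) (refl (Vec Nat 3) (vcons Nat 2 0 (vcons Nat 1 0 (vcons Nat 0 2 (vnil Nat)))))
inferred type:
  Eq (Eq (Vec Nat 3) (vcons Nat 2 0 (vcons Nat 1 0 (vcons Nat 0 2 (vnil Nat)))) (vcons Nat 2 0 (vcons Nat 1 0 (vcons Nat 0 2 (vnil Nat))))) (refl (Vec Nat 3) (vcons Nat 2 0 (vcons Nat 1 0 (vcons Nat 0 2 (vnil Nat))))) (refl (Vec Nat 3) (vcons Nat 2 0 (vcons Nat 1 0 (vcons Nat 0 2 (vnil Nat)))))
observation: the term reaches its normal form after 16 normal-order steps.


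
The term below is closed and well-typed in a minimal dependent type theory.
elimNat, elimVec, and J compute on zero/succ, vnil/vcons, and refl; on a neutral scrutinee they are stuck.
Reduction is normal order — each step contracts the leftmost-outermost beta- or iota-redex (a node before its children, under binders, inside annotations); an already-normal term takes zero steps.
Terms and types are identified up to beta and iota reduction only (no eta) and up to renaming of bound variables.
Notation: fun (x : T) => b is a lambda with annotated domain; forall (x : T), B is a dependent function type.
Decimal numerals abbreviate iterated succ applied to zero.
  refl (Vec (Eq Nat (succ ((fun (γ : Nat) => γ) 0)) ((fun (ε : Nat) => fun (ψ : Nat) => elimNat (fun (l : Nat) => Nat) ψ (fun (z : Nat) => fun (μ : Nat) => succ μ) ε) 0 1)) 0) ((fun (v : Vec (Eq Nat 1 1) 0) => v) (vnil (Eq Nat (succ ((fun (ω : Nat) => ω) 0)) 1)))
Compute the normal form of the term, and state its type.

resulting normal form:
  refl (Vec (Eq Nat 1 1) 0) (vnil (Eq Nat 1 1))
type:
  Eq (Vec (Eq Nat 1 1) 0) (vnil (Eq Nat 1 1)) (vnil (Eq Nat 1 1))


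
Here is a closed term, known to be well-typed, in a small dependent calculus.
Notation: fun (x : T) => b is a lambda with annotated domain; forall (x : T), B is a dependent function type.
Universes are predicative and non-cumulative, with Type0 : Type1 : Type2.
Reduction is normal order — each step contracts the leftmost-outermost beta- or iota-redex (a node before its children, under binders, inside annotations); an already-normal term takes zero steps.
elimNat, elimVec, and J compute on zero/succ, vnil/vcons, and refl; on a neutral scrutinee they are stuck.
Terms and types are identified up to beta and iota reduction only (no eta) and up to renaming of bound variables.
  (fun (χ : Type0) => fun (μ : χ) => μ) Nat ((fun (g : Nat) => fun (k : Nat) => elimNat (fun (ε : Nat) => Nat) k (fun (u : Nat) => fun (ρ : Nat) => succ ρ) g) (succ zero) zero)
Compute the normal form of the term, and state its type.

resulting normal form:
  succ zero
inferred type:
  Nat
observation: the leftmost-outermost redex is a beta-redex, and normalization takes 8 steps.


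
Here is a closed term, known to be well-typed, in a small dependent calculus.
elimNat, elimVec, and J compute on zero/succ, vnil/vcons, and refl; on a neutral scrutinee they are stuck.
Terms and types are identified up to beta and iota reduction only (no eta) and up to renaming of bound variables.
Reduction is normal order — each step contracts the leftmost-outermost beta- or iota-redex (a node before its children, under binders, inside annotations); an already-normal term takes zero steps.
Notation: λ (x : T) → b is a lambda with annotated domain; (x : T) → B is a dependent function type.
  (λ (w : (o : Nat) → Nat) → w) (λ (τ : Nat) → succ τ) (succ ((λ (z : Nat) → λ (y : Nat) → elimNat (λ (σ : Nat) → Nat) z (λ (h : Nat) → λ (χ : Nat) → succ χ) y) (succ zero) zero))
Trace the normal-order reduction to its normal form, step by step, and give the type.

normal-order reduction sequence:
  (λ (w : (o : Nat) → Nat) → w) (λ (τ : Nat) → succ τ) (succ ((λ (z : Nat) → λ (y : Nat) → elimNat (λ (σ : Nat) → Nat) z (λ (h : Nat) → λ (χ : Nat) → succ χ) y) (succ zero) zero))
  ~> (λ (w : Nat) → succ w) (succ ((λ (o : Nat) → λ (τ : Nat) → elimNat (λ (z : Nat) → Nat) o (λ (y : Nat) → λ (σ : Nat) → succ σ) τ) (succ zero) zero))
  ~> succ (succ ((λ (w : Nat) → λ (o : Nat) → elimNat (λ (τ : Nat) → Nat) w (λ (z : Nat) → λ (y : Nat) → succ y) o) (succ zero) zero))
  ~> succ (succ ((λ (w : Nat) → elimNat (λ (o : Nat) → Nat) (succ zero) (λ (τ : Nat) → λ (z : Nat) → succ z) w) zero))
  ~> succ (succ (elimNat (λ (w : Nat) → Nat) (succ zero) (λ (o : Nat) → λ (τ : Nat) → succ τ) zero))
  ~> succ (succ (succ zero))
type:
  Nat


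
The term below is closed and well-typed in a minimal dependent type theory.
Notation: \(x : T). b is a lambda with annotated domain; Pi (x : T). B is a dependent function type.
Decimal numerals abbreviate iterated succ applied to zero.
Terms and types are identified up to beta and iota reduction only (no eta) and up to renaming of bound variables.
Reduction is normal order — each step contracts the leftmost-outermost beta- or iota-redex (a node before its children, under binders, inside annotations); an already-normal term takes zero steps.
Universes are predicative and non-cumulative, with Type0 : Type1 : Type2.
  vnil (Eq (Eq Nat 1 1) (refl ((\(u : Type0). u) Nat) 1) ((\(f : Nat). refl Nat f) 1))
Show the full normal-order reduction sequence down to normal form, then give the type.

normal-order reduction:
  vnil (Eq (Eq Nat 1 1) (refl ((\(u : Type0). u) Nat) 1) ((\(f : Nat). refl Nat f) 1))
  ~> vnil (Eq (Eq Nat 1 1) (refl Nat 1) ((\(u : Nat). refl Nat u) 1))
  ~> vnil (Eq (Eq Nat 1 1) (refl Nat 1) (refl Nat 1))
inferred type:
  Vec (Eq (Eq Nat 1 1) (refl Nat 1) (refl Nat 1)) 0


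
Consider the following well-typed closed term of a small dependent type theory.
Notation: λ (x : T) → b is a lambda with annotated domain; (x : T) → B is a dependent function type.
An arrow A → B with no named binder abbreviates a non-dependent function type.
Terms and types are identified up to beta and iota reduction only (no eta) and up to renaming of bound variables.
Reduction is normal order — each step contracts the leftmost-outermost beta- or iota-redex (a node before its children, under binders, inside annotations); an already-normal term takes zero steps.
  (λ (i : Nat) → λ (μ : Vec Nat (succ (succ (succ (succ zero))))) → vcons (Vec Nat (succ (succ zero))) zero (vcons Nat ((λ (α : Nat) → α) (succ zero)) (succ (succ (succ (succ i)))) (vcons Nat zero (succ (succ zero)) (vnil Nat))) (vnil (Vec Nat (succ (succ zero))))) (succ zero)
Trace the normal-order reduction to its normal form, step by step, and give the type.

normal-order reduction sequence:
  (λ (i : Nat) → λ (μ : Vec Nat (succ (succ (succ (succ zero))))) → vcons (Vec Nat (succ (succ zero))) zero (vcons Nat ((λ (α : Nat) → α) (succ zero)) (succ (succ (succ (succ i)))) (vcons Nat zero (succ (succ zero)) (vnil Nat))) (vnil (Vec Nat (succ (succ zero))))) (succ zero)
  ~> λ (i : Vec Nat (succ (succ (succ (succ zero))))) → vcons (Vec Nat (succ (succ zero))) zero (vcons Nat ((λ (μ : Nat) → μ) (succ zero)) (succ (succ (succ (succ (succ zero))))) (vcons Nat zero (succ (succ zero)) (vnil Nat))) (vnil (Vec Nat (succ (succ zero))))
  ~> λ (i : Vec Nat (succ (succ (succ (succ zero))))) → vcons (Vec Nat (succ (succ zero))) zero (vcons Nat (succ zero) (succ (succ (succ (succ (succ zero))))) (vcons Nat zero (succ (succ zero)) (vnil Nat))) (vnil (Vec Nat (succ (succ zero))))
the term's type:
  Vec Nat (succ (succ (succ (succ zero)))) → Vec (Vec Nat (succ (succ zero))) (succ zero)


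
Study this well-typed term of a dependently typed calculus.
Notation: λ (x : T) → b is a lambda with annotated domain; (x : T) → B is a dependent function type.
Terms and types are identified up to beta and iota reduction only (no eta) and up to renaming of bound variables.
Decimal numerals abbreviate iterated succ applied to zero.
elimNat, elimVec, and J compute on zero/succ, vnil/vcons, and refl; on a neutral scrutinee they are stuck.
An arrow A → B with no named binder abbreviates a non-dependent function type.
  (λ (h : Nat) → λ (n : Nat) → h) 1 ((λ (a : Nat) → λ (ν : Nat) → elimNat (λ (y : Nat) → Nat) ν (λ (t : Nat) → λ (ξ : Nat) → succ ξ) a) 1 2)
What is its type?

inferred type:
  Nat


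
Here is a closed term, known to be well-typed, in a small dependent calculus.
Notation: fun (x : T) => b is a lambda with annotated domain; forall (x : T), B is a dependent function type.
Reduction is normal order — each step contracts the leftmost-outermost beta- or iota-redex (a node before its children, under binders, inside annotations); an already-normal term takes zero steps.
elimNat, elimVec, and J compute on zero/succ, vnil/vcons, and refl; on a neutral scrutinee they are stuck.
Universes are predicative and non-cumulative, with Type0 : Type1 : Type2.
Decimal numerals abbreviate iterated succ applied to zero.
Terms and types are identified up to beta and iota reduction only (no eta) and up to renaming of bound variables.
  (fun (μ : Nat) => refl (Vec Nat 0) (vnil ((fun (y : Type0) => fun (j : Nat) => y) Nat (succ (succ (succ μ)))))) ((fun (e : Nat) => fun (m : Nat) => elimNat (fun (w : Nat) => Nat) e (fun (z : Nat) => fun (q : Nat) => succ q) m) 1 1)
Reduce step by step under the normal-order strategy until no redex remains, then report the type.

reduction (normal order):
  (fun (μ : Nat) => refl (Vec Nat 0) (vnil ((fun (y : Type0) => fun (j : Nat) => y) Nat (succ (succ (succ μ)))))) ((fun (e : Nat) => fun (m : Nat) => elimNat (fun (w : Nat) => Nat) e (fun (z : Nat) => fun (q : Nat) => succ q) m) 1 1)
  ~> refl (Vec Nat 0) (vnil ((fun (μ : Type0) => fun (y : Nat) => μ) Nat (succ (succ (succ ((fun (j : Nat) => fun (e : Nat) => elimNat (fun (m : Nat) => Nat) j (fun (w : Nat) => fun (z : Nat) => succ z) e) 1 1))))))
  ~> refl (Vec Nat 0) (vnil ((fun (μ : Nat) => Nat) (succ (succ (succ ((fun (y : Nat) => fun (j : Nat) => elimNat (fun (e : Nat) => Nat) y (fun (m : Nat) => fun (w : Nat) => succ w) j) 1 1))))))
  ~> refl (Vec Nat 0) (vnil Nat)
type:
  Eq (Vec Nat 0) (vnil Nat) (vnil Nat)


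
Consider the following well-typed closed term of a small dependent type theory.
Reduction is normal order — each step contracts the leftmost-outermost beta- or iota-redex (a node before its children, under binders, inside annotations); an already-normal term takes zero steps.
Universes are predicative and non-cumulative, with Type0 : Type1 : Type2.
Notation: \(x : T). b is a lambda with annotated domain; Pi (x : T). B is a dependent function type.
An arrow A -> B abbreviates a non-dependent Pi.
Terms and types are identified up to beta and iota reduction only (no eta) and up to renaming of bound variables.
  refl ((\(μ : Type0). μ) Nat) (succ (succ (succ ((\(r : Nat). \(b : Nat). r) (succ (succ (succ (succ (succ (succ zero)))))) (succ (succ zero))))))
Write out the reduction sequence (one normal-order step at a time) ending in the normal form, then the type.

reduction (normal order):
  refl ((\(μ : Type0). μ) Nat) (succ (succ (succ ((\(r : Nat). \(b : Nat). r) (succ (succ (succ (succ (succ (succ zero)))))) (succ (succ zero))))))
  ~> refl Nat (succ (succ (succ ((\(μ : Nat). \(r : Nat). μ) (succ (succ (succ (succ (succ (succ zero)))))) (succ (succ zero))))))
  ~> refl Nat (succ (succ (succ ((\(μ : Nat). succ (succ (succ (succ (succ (succ zero)))))) (succ (succ zero))))))
  ~> refl Nat (succ (succ (succ (succ (succ (succ (succ (succ (succ zero)))))))))
type:
  Eq Nat (succ (succ (succ (succ (succ (succ (succ (succ (succ zero))))))))) (succ (succ (succ (succ (succ (succ (succ (succ (succ zero)))))))))


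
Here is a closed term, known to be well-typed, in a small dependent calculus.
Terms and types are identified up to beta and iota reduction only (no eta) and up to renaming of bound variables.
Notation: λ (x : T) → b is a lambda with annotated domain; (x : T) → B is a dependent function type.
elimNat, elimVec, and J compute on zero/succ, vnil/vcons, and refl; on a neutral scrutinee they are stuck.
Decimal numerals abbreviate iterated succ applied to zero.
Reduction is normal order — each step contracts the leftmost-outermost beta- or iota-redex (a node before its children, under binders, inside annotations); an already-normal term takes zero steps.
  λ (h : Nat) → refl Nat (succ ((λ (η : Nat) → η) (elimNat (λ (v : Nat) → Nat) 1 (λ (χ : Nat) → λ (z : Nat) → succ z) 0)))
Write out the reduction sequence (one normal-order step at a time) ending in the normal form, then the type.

reduction (normal order):
  λ (h : Nat) → refl Nat (succ ((λ (η : Nat) → η) (elimNat (λ (v : Nat) → Nat) 1 (λ (χ : Nat) → λ (z : Nat) → succ z) 0)))
  ~> λ (h : Nat) → refl Nat (succ (elimNat (λ (η : Nat) → Nat) 1 (λ (v : Nat) → λ (χ : Nat) → succ χ) 0))
  ~> λ (h : Nat) → refl Nat 2
inferred type:
  (h : Nat) → Eq Nat 2 2


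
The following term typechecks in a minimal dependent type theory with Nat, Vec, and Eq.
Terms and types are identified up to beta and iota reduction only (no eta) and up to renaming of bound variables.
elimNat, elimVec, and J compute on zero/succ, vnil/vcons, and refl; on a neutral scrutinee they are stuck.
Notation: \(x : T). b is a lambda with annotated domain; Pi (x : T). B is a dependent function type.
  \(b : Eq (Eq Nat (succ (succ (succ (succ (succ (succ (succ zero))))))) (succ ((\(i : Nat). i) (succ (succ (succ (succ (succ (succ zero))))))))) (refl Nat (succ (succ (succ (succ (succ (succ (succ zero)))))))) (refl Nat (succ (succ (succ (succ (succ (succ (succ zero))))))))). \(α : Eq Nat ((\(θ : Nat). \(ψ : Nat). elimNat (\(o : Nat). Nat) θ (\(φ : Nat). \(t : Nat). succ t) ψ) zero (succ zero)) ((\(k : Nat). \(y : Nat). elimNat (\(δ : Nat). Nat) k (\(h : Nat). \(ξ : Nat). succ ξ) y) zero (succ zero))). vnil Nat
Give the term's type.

the term's type:
  Pi (b : Eq (Eq Nat (succ (succ (succ (succ (succ (succ (succ zero))))))) (succ (succ (succ (succ (succ (succ (succ zero)))))))) (refl Nat (succ (succ (succ (succ (succ (succ (succ zero)))))))) (refl Nat (succ (succ (succ (succ (succ (succ (succ zero))))))))). Pi (i : Eq Nat (succ zero) (succ zero)). Vec Nat zero


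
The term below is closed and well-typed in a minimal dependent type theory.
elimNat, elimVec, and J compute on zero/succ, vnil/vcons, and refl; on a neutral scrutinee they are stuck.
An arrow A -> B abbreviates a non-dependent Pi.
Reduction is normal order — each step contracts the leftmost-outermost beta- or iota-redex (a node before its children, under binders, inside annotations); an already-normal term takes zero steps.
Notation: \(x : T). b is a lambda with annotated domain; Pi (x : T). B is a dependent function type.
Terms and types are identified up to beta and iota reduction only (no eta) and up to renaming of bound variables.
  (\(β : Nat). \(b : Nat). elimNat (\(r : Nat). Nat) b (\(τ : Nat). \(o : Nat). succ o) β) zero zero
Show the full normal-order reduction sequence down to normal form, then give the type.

reduction (normal order):
  (\(β : Nat). \(b : Nat). elimNat (\(r : Nat). Nat) b (\(τ : Nat). \(o : Nat). succ o) β) zero zero
  ~> (\(β : Nat). elimNat (\(b : Nat). Nat) β (\(r : Nat). \(τ : Nat). succ τ) zero) zero
  ~> elimNat (\(β : Nat). Nat) zero (\(b : Nat). \(r : Nat). succ r) zero
  ~> zero
type:
  Nat


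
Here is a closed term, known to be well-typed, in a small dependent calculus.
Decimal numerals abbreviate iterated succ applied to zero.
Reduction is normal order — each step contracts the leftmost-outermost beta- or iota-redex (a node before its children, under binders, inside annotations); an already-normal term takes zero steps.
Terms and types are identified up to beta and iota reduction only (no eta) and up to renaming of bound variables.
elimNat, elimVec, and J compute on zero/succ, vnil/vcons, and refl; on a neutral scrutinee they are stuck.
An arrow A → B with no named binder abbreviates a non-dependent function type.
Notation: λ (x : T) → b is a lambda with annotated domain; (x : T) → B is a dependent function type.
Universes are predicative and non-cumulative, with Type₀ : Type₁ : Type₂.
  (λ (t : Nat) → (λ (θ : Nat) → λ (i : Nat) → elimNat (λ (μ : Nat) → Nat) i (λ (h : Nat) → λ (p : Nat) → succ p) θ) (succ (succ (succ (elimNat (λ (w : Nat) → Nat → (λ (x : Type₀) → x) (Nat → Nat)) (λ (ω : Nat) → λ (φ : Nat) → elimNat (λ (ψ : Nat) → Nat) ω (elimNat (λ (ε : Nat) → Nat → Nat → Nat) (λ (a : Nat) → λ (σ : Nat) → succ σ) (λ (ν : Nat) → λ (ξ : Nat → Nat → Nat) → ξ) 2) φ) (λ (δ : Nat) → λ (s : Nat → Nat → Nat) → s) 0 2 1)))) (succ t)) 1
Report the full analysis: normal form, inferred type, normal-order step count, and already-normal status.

reduced normal form:
  8
the term's type:
  Nat
reduction steps (normal order): 36
term was already normal: no
first contracted redex: a beta-redex


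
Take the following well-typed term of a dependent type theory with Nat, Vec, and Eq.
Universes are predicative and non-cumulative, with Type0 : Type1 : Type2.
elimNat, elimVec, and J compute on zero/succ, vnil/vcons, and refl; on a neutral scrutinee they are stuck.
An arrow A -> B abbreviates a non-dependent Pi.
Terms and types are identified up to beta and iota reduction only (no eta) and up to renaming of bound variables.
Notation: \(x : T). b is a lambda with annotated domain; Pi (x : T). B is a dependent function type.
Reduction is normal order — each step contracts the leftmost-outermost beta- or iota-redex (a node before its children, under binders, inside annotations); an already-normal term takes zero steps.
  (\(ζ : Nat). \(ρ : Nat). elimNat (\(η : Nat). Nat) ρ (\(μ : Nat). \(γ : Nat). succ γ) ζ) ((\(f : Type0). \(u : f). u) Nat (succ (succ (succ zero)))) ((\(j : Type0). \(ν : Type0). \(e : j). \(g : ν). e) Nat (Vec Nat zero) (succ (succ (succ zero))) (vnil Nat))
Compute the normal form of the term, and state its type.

reduced normal form:
  succ (succ (succ (succ (succ (succ zero)))))
inferred type:
  Nat


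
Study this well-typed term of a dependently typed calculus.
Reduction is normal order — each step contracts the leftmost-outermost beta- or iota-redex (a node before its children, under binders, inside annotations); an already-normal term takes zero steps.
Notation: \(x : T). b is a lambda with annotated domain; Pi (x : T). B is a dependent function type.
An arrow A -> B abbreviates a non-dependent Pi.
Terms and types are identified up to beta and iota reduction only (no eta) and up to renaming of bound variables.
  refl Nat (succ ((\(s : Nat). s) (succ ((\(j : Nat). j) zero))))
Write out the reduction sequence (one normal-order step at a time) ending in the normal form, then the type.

normal-order reduction:
  refl Nat (succ ((\(s : Nat). s) (succ ((\(j : Nat). j) zero))))
  ~> refl Nat (succ (succ ((\(s : Nat). s) zero)))
  ~> refl Nat (succ (succ zero))
type:
  Eq Nat (succ (succ zero)) (succ (succ zero))


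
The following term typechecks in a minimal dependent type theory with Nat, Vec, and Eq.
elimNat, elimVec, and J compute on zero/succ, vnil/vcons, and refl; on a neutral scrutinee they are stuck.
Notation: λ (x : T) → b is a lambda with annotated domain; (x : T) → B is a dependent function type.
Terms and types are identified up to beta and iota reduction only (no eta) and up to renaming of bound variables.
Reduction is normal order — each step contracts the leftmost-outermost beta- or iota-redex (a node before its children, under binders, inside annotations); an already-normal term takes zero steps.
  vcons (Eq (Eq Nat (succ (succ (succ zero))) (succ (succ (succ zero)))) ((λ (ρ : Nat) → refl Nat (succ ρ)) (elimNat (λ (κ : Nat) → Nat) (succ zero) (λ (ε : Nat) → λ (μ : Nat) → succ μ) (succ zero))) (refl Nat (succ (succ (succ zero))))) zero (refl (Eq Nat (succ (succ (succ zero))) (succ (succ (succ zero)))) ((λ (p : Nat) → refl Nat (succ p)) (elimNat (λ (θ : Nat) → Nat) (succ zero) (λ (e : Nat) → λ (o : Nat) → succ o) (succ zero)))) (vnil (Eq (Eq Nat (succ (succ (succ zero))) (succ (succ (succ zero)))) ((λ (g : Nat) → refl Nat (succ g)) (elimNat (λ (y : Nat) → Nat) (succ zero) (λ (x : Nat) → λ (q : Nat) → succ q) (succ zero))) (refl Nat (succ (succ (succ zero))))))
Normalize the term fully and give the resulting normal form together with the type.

resulting normal form:
  vcons (Eq (Eq Nat (succ (succ (succ zero))) (succ (succ (succ zero)))) (refl Nat (succ (succ (succ zero)))) (refl Nat (succ (succ (succ zero))))) zero (refl (Eq Nat (succ (succ (succ zero))) (succ (succ (succ zero)))) (refl Nat (succ (succ (succ zero))))) (vnil (Eq (Eq Nat (succ (succ (succ zero))) (succ (succ (succ zero)))) (refl Nat (succ (succ (succ zero)))) (refl Nat (succ (succ (succ zero))))))
the term's type:
  Vec (Eq (Eq Nat (succ (succ (succ zero))) (succ (succ (succ zero)))) (refl Nat (succ (succ (succ zero)))) (refl Nat (succ (succ (succ zero))))) (succ zero)


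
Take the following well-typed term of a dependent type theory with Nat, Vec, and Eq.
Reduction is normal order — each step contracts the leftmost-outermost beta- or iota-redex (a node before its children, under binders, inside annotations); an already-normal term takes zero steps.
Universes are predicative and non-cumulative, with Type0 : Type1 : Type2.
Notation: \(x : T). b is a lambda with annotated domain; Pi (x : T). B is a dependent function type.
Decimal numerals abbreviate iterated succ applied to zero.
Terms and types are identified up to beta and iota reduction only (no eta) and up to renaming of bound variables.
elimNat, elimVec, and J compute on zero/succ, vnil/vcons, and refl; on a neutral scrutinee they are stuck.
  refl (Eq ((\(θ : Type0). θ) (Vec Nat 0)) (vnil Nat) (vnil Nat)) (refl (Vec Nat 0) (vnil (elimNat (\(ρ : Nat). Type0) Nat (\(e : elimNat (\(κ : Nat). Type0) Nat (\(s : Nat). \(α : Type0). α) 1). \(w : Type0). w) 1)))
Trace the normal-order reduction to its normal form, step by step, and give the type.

reduction (normal order):
  refl (Eq ((\(θ : Type0). θ) (Vec Nat 0)) (vnil Nat) (vnil Nat)) (refl (Vec Nat 0) (vnil (elimNat (\(ρ : Nat). Type0) Nat (\(e : elimNat (\(κ : Nat). Type0) Nat (\(s : Nat). \(α : Type0). α) 1). \(w : Type0). w) 1)))
  ~> refl (Eq (Vec Nat 0) (vnil Nat) (vnil Nat)) (refl (Vec Nat 0) (vnil (elimNat (\(θ : Nat). Type0) Nat (\(ρ : elimNat (\(e : Nat). Type0) Nat (\(κ : Nat). \(s : Type0). s) 1). \(α : Type0). α) 1)))
  ~> refl (Eq (Vec Nat 0) (vnil Nat) (vnil Nat)) (refl (Vec Nat 0) (vnil ((\(θ : elimNat (\(ρ : Nat). Type0) Nat (\(e : Nat). \(κ : Type0). κ) 1). \(s : Type0). s) 0 (elimNat (\(α : Nat). Type0) Nat (\(w : elimNat (\(ξ : Nat). Type0) Nat (\(η : Nat). \(z : Type0). z) 1). \(ζ : Type0). ζ) 0))))
  ~> refl (Eq (Vec Nat 0) (vnil Nat) (vnil Nat)) (refl (Vec Nat 0) (vnil ((\(θ : Type0). θ) (elimNat (\(ρ : Nat). Type0) Nat (\(e : elimNat (\(κ : Nat). Type0) Nat (\(s : Nat). \(α : Type0). α) 1). \(w : Type0). w) 0))))
  ~> refl (Eq (Vec Nat 0) (vnil Nat) (vnil Nat)) (refl (Vec Nat 0) (vnil (elimNat (\(θ : Nat). Type0) Nat (\(ρ : elimNat (\(e : Nat). Type0) Nat (\(κ : Nat). \(s : Type0). s) 1). \(α : Type0). α) 0)))
  ~> refl (Eq (Vec Nat 0) (vnil Nat) (vnil Nat)) (refl (Vec Nat 0) (vnil Nat))
inferred type:
  Eq (Eq (Vec Nat 0) (vnil Nat) (vnil Nat)) (refl (Vec Nat 0) (vnil Nat)) (refl (Vec Nat 0) (vnil Nat))
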